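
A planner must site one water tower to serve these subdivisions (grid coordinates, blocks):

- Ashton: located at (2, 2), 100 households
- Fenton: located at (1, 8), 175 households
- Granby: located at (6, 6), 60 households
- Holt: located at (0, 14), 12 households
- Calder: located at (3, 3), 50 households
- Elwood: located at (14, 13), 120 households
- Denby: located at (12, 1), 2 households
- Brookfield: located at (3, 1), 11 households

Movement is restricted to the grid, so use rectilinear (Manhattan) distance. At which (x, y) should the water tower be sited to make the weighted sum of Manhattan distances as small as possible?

Manhattan distance separates: Σwᵢ(|x−xᵢ|+|y−yᵢ|) = Σwᵢ|x−xᵢ| + Σwᵢ|y−yᵢ|, so x and y are optimised independently as 1-D weighted medians.
Total weight W = 530; half = 265.
x-coordinate, sorted with cumulative weight:
  x=0 (Holt, w=12) cum 12
  x=1 (Fenton, w=175) cum 187
  x=2 (Ashton, w=100) cum 287  ← median
  x=3 (Calder, w=50) cum 337
  x=3 (Brookfield, w=11) cum 348
  x=6 (Granby, w=60) cum 408
  x=12 (Denby, w=2) cum 410
  x=14 (Elwood, w=120) cum 530
⇒ x* = 2
y-coordinate, sorted with cumulative weight:
  y=1 (Denby, w=2) cum 2
  y=1 (Brookfield, w=11) cum 13
  y=2 (Ashton, w=100) cum 113
  y=3 (Calder, w=50) cum 163
  y=6 (Granby, w=60) cum 223
  y=8 (Fenton, w=175) cum 398  ← median
  y=13 (Elwood, w=120) cum 518
  y=14 (Holt, w=12) cum 530
⇒ y* = 8

(2, 8)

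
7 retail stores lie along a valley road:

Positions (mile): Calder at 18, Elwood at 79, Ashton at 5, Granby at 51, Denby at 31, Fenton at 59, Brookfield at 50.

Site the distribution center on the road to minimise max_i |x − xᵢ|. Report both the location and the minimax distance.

The 1-center on a line is the midpoint of the two extreme points: leftmost at 5, rightmost at 79.
Optimal location = (5 + 79)/2 = 42; maximum distance = (79 − 5)/2 = 37.

location 42, max distance 37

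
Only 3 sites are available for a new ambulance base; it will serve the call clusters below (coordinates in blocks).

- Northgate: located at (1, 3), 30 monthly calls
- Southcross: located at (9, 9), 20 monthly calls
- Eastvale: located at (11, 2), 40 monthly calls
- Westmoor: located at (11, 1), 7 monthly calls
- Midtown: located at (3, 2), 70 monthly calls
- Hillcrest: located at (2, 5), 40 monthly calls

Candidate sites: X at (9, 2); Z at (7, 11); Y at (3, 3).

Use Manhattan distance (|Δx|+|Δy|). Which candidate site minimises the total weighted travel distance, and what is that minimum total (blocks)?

Total weighted distance at each candidate:
  X (9, 2): total = 1331
  Z (7, 11): total = 2468
  Y (3, 3): total = 920
Minimum is at Y with total 920 blocks.

Y, total 920 blocks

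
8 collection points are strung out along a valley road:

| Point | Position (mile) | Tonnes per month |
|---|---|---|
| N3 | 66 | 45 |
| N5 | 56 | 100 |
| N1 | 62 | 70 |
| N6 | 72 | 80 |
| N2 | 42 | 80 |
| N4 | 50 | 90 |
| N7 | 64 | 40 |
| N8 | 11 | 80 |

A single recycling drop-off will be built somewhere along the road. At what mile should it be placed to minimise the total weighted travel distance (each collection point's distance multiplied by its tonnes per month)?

For a sum of weighted absolute distances on a line, the optimum is the weighted median (not the mean). Total weight W = 585; half-weight = 292.5.
Sort by position and accumulate weight:
  mile 11 (N8, w=80) → cum 80
  mile 42 (N2, w=80) → cum 160
  mile 50 (N4, w=90) → cum 250
  mile 56 (N5, w=100) → cum 350  ≥ 292.5 → median here
  mile 62 (N1, w=70) → cum 420
  mile 64 (N7, w=40) → cum 460
  mile 66 (N3, w=45) → cum 505
  mile 72 (N6, w=80) → cum 585
Optimal location: mile 56.

x = 56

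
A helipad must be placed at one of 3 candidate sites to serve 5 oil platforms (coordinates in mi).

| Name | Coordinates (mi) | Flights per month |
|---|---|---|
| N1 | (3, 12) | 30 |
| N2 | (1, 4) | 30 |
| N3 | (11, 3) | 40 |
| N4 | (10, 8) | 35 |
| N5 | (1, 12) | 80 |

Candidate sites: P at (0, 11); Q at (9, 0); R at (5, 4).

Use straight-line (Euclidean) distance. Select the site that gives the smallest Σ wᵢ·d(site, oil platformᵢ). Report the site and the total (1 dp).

Total weighted distance at each candidate:
  P (0, 11): total = 1329.6
  Q (9, 0): total = 2251.0
  R (5, 4): total = 1550.3
Minimum is at P with total 1329.6 mi.

P, total 1329.6 mi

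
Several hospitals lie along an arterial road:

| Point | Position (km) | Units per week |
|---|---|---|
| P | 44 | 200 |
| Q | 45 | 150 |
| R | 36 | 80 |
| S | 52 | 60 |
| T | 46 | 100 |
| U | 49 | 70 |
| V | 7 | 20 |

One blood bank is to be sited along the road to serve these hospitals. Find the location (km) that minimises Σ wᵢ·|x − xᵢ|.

x = 45

For a sum of weighted absolute distances on a line, the optimum is the weighted median (not the mean). Total weight W = 680; half-weight = 340.
Sort by position and accumulate weight:
  km 7 (V, w=20) → cum 20
  km 36 (R, w=80) → cum 100
  km 44 (P, w=200) → cum 300
  km 45 (Q, w=150) → cum 450  ≥ 340 → median here
  km 46 (T, w=100) → cum 550
  km 49 (U, w=70) → cum 620
  km 52 (S, w=60) → cum 680
Optimal location: km 45.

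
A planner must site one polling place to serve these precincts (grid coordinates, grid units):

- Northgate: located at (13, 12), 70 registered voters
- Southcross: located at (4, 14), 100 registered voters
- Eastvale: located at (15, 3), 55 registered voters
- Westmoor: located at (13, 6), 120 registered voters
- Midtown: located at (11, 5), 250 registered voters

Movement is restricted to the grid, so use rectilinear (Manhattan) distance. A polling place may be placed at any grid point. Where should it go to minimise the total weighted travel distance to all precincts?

Manhattan distance separates: Σwᵢ(|x−xᵢ|+|y−yᵢ|) = Σwᵢ|x−xᵢ| + Σwᵢ|y−yᵢ|, so x and y are optimised independently as 1-D weighted medians.
Total weight W = 595; half = 297.5.
x-coordinate, sorted with cumulative weight:
  x=4 (Southcross, w=100) cum 100
  x=11 (Midtown, w=250) cum 350  ← median
  x=13 (Northgate, w=70) cum 420
  x=13 (Westmoor, w=120) cum 540
  x=15 (Eastvale, w=55) cum 595
⇒ x* = 11
y-coordinate, sorted with cumulative weight:
  y=3 (Eastvale, w=55) cum 55
  y=5 (Midtown, w=250) cum 305  ← median
  y=6 (Westmoor, w=120) cum 425
  y=12 (Northgate, w=70) cum 495
  y=14 (Southcross, w=100) cum 595
⇒ y* = 5

(11, 5)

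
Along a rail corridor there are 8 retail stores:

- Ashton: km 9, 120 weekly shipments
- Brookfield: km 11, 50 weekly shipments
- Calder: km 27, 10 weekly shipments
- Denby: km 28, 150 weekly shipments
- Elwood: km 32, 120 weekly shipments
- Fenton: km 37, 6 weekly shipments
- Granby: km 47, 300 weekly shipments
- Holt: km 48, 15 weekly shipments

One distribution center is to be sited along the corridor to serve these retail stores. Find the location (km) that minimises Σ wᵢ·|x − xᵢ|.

x = 32

For a sum of weighted absolute distances on a line, the optimum is the weighted median (not the mean). Total weight W = 771; half-weight = 385.5.
Sort by position and accumulate weight:
  km 9 (Ashton, w=120) → cum 120
  km 11 (Brookfield, w=50) → cum 170
  km 27 (Calder, w=10) → cum 180
  km 28 (Denby, w=150) → cum 330
  km 32 (Elwood, w=120) → cum 450  ≥ 385.5 → median here
  km 37 (Fenton, w=6) → cum 456
  km 47 (Granby, w=300) → cum 756
  km 48 (Holt, w=15) → cum 771
Optimal location: km 32.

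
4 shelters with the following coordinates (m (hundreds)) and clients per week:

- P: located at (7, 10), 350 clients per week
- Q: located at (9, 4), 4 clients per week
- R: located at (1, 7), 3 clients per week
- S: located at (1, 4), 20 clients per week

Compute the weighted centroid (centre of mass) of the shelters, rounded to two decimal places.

The minimiser of Σwᵢ‖p−pᵢ‖² is the weighted centroid p* = (Σwᵢpᵢ)/(Σwᵢ).
Σwᵢ = 377.
Σwᵢxᵢ = 350·7 + 4·9 + 3·1 + 20·1 = 2509.
Σwᵢyᵢ = 350·10 + 4·4 + 3·7 + 20·4 = 3617.
x* = 2509/377 = 6.66, y* = 3617/377 = 9.59.

(6.66, 9.59)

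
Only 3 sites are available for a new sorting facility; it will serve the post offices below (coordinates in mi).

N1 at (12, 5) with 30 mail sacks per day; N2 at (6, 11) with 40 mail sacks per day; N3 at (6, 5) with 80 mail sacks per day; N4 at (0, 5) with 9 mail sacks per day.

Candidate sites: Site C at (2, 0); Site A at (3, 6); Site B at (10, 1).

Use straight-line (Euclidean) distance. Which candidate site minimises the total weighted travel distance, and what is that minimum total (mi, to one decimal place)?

Site A, total 786.3 mi

Total weighted distance at each candidate:
  Site C (2, 0): total = 1364.3
  Site A (3, 6): total = 786.3
  Site B (10, 1): total = 1114.5
Minimum is at Site A with total 786.3 mi.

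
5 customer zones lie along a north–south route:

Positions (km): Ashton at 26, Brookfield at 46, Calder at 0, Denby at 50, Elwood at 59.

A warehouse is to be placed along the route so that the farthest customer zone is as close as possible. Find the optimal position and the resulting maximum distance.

location 29.5, max distance 29.5

The 1-center on a line is the midpoint of the two extreme points: leftmost at 0, rightmost at 59.
Optimal location = (0 + 59)/2 = 29.5; maximum distance = (59 − 0)/2 = 29.5.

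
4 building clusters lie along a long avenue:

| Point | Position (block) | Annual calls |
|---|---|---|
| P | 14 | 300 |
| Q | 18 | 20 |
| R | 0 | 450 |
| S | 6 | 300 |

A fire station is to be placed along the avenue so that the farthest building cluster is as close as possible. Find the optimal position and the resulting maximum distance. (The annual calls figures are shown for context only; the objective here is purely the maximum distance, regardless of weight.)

location 9, max distance 9

The 1-center on a line is the midpoint of the two extreme points: leftmost at 0, rightmost at 18.
Optimal location = (0 + 18)/2 = 9; maximum distance = (18 − 0)/2 = 9.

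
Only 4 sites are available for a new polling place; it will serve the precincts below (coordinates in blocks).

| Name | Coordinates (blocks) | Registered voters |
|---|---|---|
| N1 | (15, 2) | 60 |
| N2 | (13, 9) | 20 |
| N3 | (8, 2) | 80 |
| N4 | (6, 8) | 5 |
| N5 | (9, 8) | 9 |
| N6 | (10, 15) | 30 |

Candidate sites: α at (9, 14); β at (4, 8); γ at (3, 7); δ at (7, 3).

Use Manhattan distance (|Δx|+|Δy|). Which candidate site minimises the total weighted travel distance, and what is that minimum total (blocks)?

Total weighted distance at each candidate:
  α (9, 14): total = 2459
  β (4, 8): total = 2465
  γ (3, 7): total = 2593
  δ (7, 3): total = 1483
Minimum is at δ with total 1483 blocks.

δ, total 1483 blocks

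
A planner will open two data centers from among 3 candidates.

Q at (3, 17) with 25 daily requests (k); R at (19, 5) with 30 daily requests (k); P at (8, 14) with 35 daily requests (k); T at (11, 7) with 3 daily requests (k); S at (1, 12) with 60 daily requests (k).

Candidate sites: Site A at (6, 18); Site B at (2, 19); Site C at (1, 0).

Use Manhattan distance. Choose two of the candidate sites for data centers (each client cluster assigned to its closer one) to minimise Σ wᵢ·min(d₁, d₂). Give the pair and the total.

Evaluate every pair (each demand assigned to the nearer of the two):
  {Site A, Site B}: total = 1593
  {Site B, Site C}: total = 1681
  {Site A, Site C}: total = 1708
Best pair: {Site A, Site B} with total 1593.

{Site A, Site B}, total 1593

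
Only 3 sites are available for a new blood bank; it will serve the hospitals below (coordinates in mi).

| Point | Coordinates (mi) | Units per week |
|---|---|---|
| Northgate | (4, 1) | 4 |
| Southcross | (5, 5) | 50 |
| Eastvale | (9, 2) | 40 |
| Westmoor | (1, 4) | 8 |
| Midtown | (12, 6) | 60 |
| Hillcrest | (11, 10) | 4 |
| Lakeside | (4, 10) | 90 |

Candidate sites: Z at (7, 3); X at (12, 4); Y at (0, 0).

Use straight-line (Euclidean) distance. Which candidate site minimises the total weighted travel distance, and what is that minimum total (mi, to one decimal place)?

Z, total 1361.5 mi

Total weighted distance at each candidate:
  Z (7, 3): total = 1361.5
  X (12, 4): total = 1664.3
  Y (0, 0): total = 2605.6
Minimum is at Z with total 1361.5 mi.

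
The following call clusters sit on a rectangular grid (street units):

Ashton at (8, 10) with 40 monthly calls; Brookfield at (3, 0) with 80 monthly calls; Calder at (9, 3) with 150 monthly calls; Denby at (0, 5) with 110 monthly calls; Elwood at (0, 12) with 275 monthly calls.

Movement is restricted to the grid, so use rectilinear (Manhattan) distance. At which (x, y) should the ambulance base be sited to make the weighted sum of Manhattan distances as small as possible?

(0, 5)

Manhattan distance separates: Σwᵢ(|x−xᵢ|+|y−yᵢ|) = Σwᵢ|x−xᵢ| + Σwᵢ|y−yᵢ|, so x and y are optimised independently as 1-D weighted medians.
Total weight W = 655; half = 327.5.
x-coordinate, sorted with cumulative weight:
  x=0 (Denby, w=110) cum 110
  x=0 (Elwood, w=275) cum 385  ← median
  x=3 (Brookfield, w=80) cum 465
  x=8 (Ashton, w=40) cum 505
  x=9 (Calder, w=150) cum 655
⇒ x* = 0
y-coordinate, sorted with cumulative weight:
  y=0 (Brookfield, w=80) cum 80
  y=3 (Calder, w=150) cum 230
  y=5 (Denby, w=110) cum 340  ← median
  y=10 (Ashton, w=40) cum 380
  y=12 (Elwood, w=275) cum 655
⇒ y* = 5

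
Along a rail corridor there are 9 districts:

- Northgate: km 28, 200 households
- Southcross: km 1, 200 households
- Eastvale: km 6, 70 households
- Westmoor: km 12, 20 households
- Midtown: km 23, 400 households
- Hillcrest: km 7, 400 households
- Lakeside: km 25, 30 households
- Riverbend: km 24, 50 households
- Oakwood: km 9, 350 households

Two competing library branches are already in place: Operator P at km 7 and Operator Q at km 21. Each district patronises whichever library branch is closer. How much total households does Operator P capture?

The indifferent point is the midpoint (7+21)/2 = 14; districts left of it (closer to Operator P at 7) go to Operator P, those right go to Operator Q.
  Southcross at 1 (w=200) → Operator P
  Eastvale at 6 (w=70) → Operator P
  Hillcrest at 7 (w=400) → Operator P
  Oakwood at 9 (w=350) → Operator P
  Westmoor at 12 (w=20) → Operator P
  Midtown at 23 (w=400) → Operator Q
  Riverbend at 24 (w=50) → Operator Q
  Lakeside at 25 (w=30) → Operator Q
  Northgate at 28 (w=200) → Operator Q
Operator P captures 1040; Operator Q captures 680.

1040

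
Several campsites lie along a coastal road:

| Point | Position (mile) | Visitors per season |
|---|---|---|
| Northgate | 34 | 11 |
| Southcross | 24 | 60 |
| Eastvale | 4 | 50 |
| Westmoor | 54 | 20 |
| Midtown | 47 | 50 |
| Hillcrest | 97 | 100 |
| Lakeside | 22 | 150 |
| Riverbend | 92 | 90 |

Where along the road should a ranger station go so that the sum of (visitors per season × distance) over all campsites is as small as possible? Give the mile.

x = 34

For a sum of weighted absolute distances on a line, the optimum is the weighted median (not the mean). Total weight W = 531; half-weight = 265.5.
Sort by position and accumulate weight:
  mile 4 (Eastvale, w=50) → cum 50
  mile 22 (Lakeside, w=150) → cum 200
  mile 24 (Southcross, w=60) → cum 260
  mile 34 (Northgate, w=11) → cum 271  ≥ 265.5 → median here
  mile 47 (Midtown, w=50) → cum 321
  mile 54 (Westmoor, w=20) → cum 341
  mile 92 (Riverbend, w=90) → cum 431
  mile 97 (Hillcrest, w=100) → cum 531
Optimal location: mile 34.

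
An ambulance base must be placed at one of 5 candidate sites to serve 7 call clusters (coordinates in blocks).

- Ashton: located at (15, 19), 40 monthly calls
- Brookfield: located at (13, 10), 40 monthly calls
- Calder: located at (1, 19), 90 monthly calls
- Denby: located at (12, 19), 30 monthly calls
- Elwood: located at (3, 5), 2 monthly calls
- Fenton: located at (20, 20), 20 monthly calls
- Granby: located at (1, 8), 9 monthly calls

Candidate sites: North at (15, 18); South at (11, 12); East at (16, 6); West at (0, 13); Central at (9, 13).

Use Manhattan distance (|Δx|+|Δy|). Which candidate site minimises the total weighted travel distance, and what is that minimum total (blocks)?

North, total 2316 blocks

Total weighted distance at each candidate:
  North (15, 18): total = 2316
  South (11, 12): total = 2866
  East (16, 6): total = 4411
  West (0, 13): total = 3266
  Central (9, 13): total = 2795
Minimum is at North with total 2316 blocks.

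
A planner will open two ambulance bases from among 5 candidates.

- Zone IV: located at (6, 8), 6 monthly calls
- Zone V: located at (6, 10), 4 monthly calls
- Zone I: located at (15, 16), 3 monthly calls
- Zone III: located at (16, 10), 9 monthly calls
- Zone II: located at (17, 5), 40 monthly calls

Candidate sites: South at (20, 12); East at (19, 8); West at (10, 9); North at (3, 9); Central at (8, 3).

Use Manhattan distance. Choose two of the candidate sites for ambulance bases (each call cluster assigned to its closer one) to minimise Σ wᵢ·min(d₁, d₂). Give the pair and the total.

Evaluate every pair (each demand assigned to the nearer of the two):
  {East, North}: total = 321
  {East, West}: total = 331
  {East, Central}: total = 359
  {South, East}: total = 410
  {South, North}: total = 521
  {South, West}: total = 531
  {South, Central}: total = 559
  {West, North}: total = 579
  {West, Central}: total = 589
  {North, Central}: total = 663
Best pair: {East, North} with total 321.

{East, North}, total 321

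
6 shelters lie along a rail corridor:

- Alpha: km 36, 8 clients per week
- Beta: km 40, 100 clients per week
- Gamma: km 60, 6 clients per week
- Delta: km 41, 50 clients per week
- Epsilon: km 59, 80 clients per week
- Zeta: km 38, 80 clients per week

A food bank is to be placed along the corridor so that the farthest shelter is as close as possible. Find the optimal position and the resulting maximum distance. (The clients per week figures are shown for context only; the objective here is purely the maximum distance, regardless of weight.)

location 48, max distance 12

The 1-center on a line is the midpoint of the two extreme points: leftmost at 36, rightmost at 60.
Optimal location = (36 + 60)/2 = 48; maximum distance = (60 − 36)/2 = 12.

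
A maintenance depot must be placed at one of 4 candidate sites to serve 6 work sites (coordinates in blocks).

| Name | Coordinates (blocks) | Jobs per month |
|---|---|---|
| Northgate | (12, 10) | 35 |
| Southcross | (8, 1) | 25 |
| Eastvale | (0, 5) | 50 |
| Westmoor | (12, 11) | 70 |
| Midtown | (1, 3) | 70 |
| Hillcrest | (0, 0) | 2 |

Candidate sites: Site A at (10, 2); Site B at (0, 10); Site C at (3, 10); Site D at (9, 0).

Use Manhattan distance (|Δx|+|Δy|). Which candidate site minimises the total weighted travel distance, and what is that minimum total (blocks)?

Total weighted distance at each candidate:
  Site A (10, 2): total = 2569
  Site B (0, 10): total = 2585
  Site C (3, 10): total = 2421
  Site D (9, 0): total = 2973
Minimum is at Site C with total 2421 blocks.

Site C, total 2421 blocks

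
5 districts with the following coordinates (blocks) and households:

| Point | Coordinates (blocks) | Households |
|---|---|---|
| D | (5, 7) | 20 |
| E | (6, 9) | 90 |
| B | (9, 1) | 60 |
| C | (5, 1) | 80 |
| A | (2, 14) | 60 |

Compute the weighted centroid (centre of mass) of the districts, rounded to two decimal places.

The minimiser of Σwᵢ‖p−pᵢ‖² is the weighted centroid p* = (Σwᵢpᵢ)/(Σwᵢ).
Σwᵢ = 310.
Σwᵢxᵢ = 20·5 + 90·6 + 60·9 + 80·5 + 60·2 = 1700.
Σwᵢyᵢ = 20·7 + 90·9 + 60·1 + 80·1 + 60·14 = 1930.
x* = 1700/310 = 5.48, y* = 1930/310 = 6.23.

(5.48, 6.23)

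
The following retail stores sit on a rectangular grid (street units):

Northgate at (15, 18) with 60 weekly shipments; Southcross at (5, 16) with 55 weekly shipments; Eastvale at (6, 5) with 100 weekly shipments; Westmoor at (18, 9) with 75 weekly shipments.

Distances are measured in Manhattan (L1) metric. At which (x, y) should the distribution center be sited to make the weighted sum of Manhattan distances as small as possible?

Manhattan distance separates: Σwᵢ(|x−xᵢ|+|y−yᵢ|) = Σwᵢ|x−xᵢ| + Σwᵢ|y−yᵢ|, so x and y are optimised independently as 1-D weighted medians.
Total weight W = 290; half = 145.
x-coordinate, sorted with cumulative weight:
  x=5 (Southcross, w=55) cum 55
  x=6 (Eastvale, w=100) cum 155  ← median
  x=15 (Northgate, w=60) cum 215
  x=18 (Westmoor, w=75) cum 290
⇒ x* = 6
y-coordinate, sorted with cumulative weight:
  y=5 (Eastvale, w=100) cum 100
  y=9 (Westmoor, w=75) cum 175  ← median
  y=16 (Southcross, w=55) cum 230
  y=18 (Northgate, w=60) cum 290
⇒ y* = 9

(6, 9)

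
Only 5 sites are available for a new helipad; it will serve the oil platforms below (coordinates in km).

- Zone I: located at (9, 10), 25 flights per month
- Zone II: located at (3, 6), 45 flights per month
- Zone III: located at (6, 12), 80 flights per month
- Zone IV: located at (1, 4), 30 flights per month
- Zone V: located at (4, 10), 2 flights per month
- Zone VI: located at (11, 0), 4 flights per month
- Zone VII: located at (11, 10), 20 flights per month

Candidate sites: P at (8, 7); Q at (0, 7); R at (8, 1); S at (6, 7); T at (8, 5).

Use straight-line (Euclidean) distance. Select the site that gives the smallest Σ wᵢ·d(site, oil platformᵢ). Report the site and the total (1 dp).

Total weighted distance at each candidate:
  P (8, 7): total = 1093.1
  Q (0, 7): total = 1389.4
  R (8, 1): total = 1889.6
  S (6, 7): total = 981.5
  T (8, 5): total = 1304.2
Minimum is at S with total 981.5 km.

S, total 981.5 km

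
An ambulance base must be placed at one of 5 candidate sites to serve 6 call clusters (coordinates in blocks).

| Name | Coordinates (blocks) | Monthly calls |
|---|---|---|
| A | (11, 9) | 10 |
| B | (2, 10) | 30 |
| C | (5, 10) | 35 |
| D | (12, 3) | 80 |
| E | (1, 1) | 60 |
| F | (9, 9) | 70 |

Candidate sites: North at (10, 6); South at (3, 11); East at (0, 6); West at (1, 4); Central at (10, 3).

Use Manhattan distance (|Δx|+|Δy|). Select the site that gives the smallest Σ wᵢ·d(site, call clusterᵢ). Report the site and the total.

North, total 2235 blocks

Total weighted distance at each candidate:
  North (10, 6): total = 2235
  South (3, 11): total = 2905
  East (0, 6): total = 3035
  West (1, 4): total = 2760
  Central (10, 3): total = 2250
Minimum is at North with total 2235 blocks.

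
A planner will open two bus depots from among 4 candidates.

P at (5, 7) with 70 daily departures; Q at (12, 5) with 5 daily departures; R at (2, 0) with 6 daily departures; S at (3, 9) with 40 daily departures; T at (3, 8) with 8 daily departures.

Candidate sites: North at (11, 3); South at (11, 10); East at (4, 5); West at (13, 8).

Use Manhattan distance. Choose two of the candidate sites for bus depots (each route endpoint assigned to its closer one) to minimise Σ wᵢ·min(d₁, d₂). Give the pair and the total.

Evaluate every pair (each demand assigned to the nearer of the two):
  {North, East}: total = 499
  {East, West}: total = 504
  {South, East}: total = 514
  {North, South}: total = 1157
  {South, West}: total = 1204
  {North, West}: total = 1237
Best pair: {North, East} with total 499.

{North, East}, total 499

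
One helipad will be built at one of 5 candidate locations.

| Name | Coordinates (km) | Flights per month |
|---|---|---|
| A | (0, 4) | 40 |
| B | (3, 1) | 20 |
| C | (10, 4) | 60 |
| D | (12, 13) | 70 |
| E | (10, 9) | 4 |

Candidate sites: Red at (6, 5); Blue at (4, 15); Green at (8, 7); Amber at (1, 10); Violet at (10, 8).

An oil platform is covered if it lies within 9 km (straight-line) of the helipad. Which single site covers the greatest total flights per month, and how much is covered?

Green, covering 194

Coverage radius r = 9 km; a point is covered iff (Δx)²+(Δy)² ≤ 9² = 81.
  Red (6, 5): covers {A, B, C, E} → 124
  Blue (4, 15): covers {D, E} → 74
  Green (8, 7): covers {A, B, C, D, E} → 194
  Amber (1, 10): covers {A} → 40
  Violet (10, 8): covers {C, D, E} → 134
Maximum coverage at Green: 194 flights per month.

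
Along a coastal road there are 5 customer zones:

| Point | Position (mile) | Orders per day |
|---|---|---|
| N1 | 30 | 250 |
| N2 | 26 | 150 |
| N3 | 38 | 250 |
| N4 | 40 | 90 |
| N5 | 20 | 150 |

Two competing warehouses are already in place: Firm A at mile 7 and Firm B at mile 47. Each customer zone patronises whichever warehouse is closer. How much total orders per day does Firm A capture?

The indifferent point is the midpoint (7+47)/2 = 27; customer zones left of it (closer to Firm A at 7) go to Firm A, those right go to Firm B.
  N5 at 20 (w=150) → Firm A
  N2 at 26 (w=150) → Firm A
  N1 at 30 (w=250) → Firm B
  N3 at 38 (w=250) → Firm B
  N4 at 40 (w=90) → Firm B
Firm A captures 300; Firm B captures 590.

300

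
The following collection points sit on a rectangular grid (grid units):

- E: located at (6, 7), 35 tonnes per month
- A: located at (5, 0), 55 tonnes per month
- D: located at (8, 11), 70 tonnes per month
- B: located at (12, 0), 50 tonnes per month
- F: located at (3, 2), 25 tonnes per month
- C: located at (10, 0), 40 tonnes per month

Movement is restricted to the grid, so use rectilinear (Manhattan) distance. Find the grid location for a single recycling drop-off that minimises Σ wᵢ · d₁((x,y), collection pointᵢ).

(8, 0)

Manhattan distance separates: Σwᵢ(|x−xᵢ|+|y−yᵢ|) = Σwᵢ|x−xᵢ| + Σwᵢ|y−yᵢ|, so x and y are optimised independently as 1-D weighted medians.
Total weight W = 275; half = 137.5.
x-coordinate, sorted with cumulative weight:
  x=3 (F, w=25) cum 25
  x=5 (A, w=55) cum 80
  x=6 (E, w=35) cum 115
  x=8 (D, w=70) cum 185  ← median
  x=10 (C, w=40) cum 225
  x=12 (B, w=50) cum 275
⇒ x* = 8
y-coordinate, sorted with cumulative weight:
  y=0 (A, w=55) cum 55
  y=0 (B, w=50) cum 105
  y=0 (C, w=40) cum 145  ← median
  y=2 (F, w=25) cum 170
  y=7 (E, w=35) cum 205
  y=11 (D, w=70) cum 275
⇒ y* = 0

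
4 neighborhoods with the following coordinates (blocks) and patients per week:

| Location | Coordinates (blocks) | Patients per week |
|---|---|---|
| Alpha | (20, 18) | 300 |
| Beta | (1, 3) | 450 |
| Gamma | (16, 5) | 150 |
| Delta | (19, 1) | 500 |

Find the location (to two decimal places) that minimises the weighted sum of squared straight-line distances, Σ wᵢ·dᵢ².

The minimiser of Σwᵢ‖p−pᵢ‖² is the weighted centroid p* = (Σwᵢpᵢ)/(Σwᵢ).
Σwᵢ = 1400.
Σwᵢxᵢ = 300·20 + 450·1 + 150·16 + 500·19 = 18350.
Σwᵢyᵢ = 300·18 + 450·3 + 150·5 + 500·1 = 8000.
x* = 18350/1400 = 13.11, y* = 8000/1400 = 5.71.

(13.11, 5.71)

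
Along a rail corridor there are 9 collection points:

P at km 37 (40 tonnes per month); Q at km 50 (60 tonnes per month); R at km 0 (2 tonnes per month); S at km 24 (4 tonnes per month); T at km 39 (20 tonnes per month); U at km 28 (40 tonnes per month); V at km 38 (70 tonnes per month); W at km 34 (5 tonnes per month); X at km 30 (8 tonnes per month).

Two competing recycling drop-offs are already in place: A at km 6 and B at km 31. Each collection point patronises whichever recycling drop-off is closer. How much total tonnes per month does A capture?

2

The indifferent point is the midpoint (6+31)/2 = 18.5; collection points left of it (closer to A at 6) go to A, those right go to B.
  R at 0 (w=2) → A
  S at 24 (w=4) → B
  U at 28 (w=40) → B
  X at 30 (w=8) → B
  W at 34 (w=5) → B
  P at 37 (w=40) → B
  V at 38 (w=70) → B
  T at 39 (w=20) → B
  Q at 50 (w=60) → B
A captures 2; B captures 247.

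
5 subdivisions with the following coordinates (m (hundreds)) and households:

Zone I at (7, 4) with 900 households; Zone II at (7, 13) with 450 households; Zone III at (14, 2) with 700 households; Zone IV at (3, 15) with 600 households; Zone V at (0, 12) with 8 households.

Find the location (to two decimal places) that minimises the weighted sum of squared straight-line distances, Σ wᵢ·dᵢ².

(7.92, 7.50)

The minimiser of Σwᵢ‖p−pᵢ‖² is the weighted centroid p* = (Σwᵢpᵢ)/(Σwᵢ).
Σwᵢ = 2658.
Σwᵢxᵢ = 900·7 + 450·7 + 700·14 + 600·3 + 8·0 = 21050.
Σwᵢyᵢ = 900·4 + 450·13 + 700·2 + 600·15 + 8·12 = 19946.
x* = 21050/2658 = 7.92, y* = 19946/2658 = 7.50.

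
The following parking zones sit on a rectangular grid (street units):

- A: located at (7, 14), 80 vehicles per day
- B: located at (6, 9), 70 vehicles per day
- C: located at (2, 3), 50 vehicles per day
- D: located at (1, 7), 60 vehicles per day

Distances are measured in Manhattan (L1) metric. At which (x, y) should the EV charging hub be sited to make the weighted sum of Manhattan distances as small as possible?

Manhattan distance separates: Σwᵢ(|x−xᵢ|+|y−yᵢ|) = Σwᵢ|x−xᵢ| + Σwᵢ|y−yᵢ|, so x and y are optimised independently as 1-D weighted medians.
Total weight W = 260; half = 130.
x-coordinate, sorted with cumulative weight:
  x=1 (D, w=60) cum 60
  x=2 (C, w=50) cum 110
  x=6 (B, w=70) cum 180  ← median
  x=7 (A, w=80) cum 260
⇒ x* = 6
y-coordinate, sorted with cumulative weight:
  y=3 (C, w=50) cum 50
  y=7 (D, w=60) cum 110
  y=9 (B, w=70) cum 180  ← median
  y=14 (A, w=80) cum 260
⇒ y* = 9

(6, 9)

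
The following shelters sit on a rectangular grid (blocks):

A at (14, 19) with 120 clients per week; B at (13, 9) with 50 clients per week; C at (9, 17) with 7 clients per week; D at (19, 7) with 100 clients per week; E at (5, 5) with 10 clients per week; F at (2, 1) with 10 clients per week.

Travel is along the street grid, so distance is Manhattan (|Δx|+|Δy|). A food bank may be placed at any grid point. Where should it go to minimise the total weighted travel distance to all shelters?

Manhattan distance separates: Σwᵢ(|x−xᵢ|+|y−yᵢ|) = Σwᵢ|x−xᵢ| + Σwᵢ|y−yᵢ|, so x and y are optimised independently as 1-D weighted medians.
Total weight W = 297; half = 148.5.
x-coordinate, sorted with cumulative weight:
  x=2 (F, w=10) cum 10
  x=5 (E, w=10) cum 20
  x=9 (C, w=7) cum 27
  x=13 (B, w=50) cum 77
  x=14 (A, w=120) cum 197  ← median
  x=19 (D, w=100) cum 297
⇒ x* = 14
y-coordinate, sorted with cumulative weight:
  y=1 (F, w=10) cum 10
  y=5 (E, w=10) cum 20
  y=7 (D, w=100) cum 120
  y=9 (B, w=50) cum 170  ← median
  y=17 (C, w=7) cum 177
  y=19 (A, w=120) cum 297
⇒ y* = 9

(14, 9)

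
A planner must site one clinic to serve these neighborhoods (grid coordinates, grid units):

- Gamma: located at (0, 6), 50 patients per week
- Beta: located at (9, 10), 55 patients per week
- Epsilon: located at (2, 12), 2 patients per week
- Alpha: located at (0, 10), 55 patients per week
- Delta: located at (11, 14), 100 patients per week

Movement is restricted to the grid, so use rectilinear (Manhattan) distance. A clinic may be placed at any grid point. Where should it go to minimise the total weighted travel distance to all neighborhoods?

Manhattan distance separates: Σwᵢ(|x−xᵢ|+|y−yᵢ|) = Σwᵢ|x−xᵢ| + Σwᵢ|y−yᵢ|, so x and y are optimised independently as 1-D weighted medians.
Total weight W = 262; half = 131.
x-coordinate, sorted with cumulative weight:
  x=0 (Gamma, w=50) cum 50
  x=0 (Alpha, w=55) cum 105
  x=2 (Epsilon, w=2) cum 107
  x=9 (Beta, w=55) cum 162  ← median
  x=11 (Delta, w=100) cum 262
⇒ x* = 9
y-coordinate, sorted with cumulative weight:
  y=6 (Gamma, w=50) cum 50
  y=10 (Beta, w=55) cum 105
  y=10 (Alpha, w=55) cum 160  ← median
  y=12 (Epsilon, w=2) cum 162
  y=14 (Delta, w=100) cum 262
⇒ y* = 10

(9, 10)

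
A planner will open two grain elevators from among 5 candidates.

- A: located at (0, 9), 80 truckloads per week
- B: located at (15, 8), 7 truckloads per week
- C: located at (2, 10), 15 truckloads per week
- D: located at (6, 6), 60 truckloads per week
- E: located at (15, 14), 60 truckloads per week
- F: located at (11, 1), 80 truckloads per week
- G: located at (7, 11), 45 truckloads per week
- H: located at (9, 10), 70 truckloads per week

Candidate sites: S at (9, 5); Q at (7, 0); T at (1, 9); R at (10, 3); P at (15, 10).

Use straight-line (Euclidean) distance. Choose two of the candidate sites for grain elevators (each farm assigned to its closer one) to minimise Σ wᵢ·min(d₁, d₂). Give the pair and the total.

Evaluate every pair (each demand assigned to the nearer of the two):
  {S, T}: total = 1979.3
  {T, R}: total = 2134.2
  {T, P}: total = 2197.6
  {S, P}: total = 2353.1
  {Q, T}: total = 2601.0
  {R, P}: total = 2608.1
  {S, R}: total = 2616.1
  {S, Q}: total = 2767.1
  {Q, P}: total = 2811.5
  {Q, R}: total = 3204.4
Best pair: {S, T} with total 1979.3.

{S, T}, total 1979.3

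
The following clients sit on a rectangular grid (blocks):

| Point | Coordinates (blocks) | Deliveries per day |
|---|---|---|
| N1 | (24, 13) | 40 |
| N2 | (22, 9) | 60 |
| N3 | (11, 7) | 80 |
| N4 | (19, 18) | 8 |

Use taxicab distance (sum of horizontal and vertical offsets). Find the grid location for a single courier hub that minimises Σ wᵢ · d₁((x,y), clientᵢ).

Manhattan distance separates: Σwᵢ(|x−xᵢ|+|y−yᵢ|) = Σwᵢ|x−xᵢ| + Σwᵢ|y−yᵢ|, so x and y are optimised independently as 1-D weighted medians.
Total weight W = 188; half = 94.
x-coordinate, sorted with cumulative weight:
  x=11 (N3, w=80) cum 80
  x=19 (N4, w=8) cum 88
  x=22 (N2, w=60) cum 148  ← median
  x=24 (N1, w=40) cum 188
⇒ x* = 22
y-coordinate, sorted with cumulative weight:
  y=7 (N3, w=80) cum 80
  y=9 (N2, w=60) cum 140  ← median
  y=13 (N1, w=40) cum 180
  y=18 (N4, w=8) cum 188
⇒ y* = 9

(22, 9)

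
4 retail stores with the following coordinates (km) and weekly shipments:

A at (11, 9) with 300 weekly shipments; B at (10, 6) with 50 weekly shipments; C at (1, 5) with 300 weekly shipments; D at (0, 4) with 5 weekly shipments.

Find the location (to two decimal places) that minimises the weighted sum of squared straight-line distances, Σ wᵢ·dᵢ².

The minimiser of Σwᵢ‖p−pᵢ‖² is the weighted centroid p* = (Σwᵢpᵢ)/(Σwᵢ).
Σwᵢ = 655.
Σwᵢxᵢ = 300·11 + 50·10 + 300·1 + 5·0 = 4100.
Σwᵢyᵢ = 300·9 + 50·6 + 300·5 + 5·4 = 4520.
x* = 4100/655 = 6.26, y* = 4520/655 = 6.90.

(6.26, 6.90)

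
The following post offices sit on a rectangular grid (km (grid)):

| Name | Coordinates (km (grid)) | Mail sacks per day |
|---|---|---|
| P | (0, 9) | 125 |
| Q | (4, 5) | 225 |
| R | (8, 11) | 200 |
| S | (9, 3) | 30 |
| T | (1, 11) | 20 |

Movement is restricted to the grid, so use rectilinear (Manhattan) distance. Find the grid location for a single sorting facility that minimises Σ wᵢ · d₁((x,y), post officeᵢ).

Manhattan distance separates: Σwᵢ(|x−xᵢ|+|y−yᵢ|) = Σwᵢ|x−xᵢ| + Σwᵢ|y−yᵢ|, so x and y are optimised independently as 1-D weighted medians.
Total weight W = 600; half = 300.
x-coordinate, sorted with cumulative weight:
  x=0 (P, w=125) cum 125
  x=1 (T, w=20) cum 145
  x=4 (Q, w=225) cum 370  ← median
  x=8 (R, w=200) cum 570
  x=9 (S, w=30) cum 600
⇒ x* = 4
y-coordinate, sorted with cumulative weight:
  y=3 (S, w=30) cum 30
  y=5 (Q, w=225) cum 255
  y=9 (P, w=125) cum 380  ← median
  y=11 (R, w=200) cum 580
  y=11 (T, w=20) cum 600
⇒ y* = 9

(4, 9)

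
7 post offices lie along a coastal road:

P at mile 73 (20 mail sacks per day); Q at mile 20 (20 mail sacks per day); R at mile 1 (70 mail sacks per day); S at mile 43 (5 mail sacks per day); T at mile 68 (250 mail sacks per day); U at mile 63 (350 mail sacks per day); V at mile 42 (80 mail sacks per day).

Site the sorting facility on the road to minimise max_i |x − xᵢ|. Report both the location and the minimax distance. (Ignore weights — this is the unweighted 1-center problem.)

The 1-center on a line is the midpoint of the two extreme points: leftmost at 1, rightmost at 73.
Optimal location = (1 + 73)/2 = 37; maximum distance = (73 − 1)/2 = 36.

location 37, max distance 36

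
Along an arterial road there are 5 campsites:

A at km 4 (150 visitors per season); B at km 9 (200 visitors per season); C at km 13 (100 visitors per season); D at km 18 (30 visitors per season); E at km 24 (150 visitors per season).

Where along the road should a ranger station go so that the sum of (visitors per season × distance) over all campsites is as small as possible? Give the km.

For a sum of weighted absolute distances on a line, the optimum is the weighted median (not the mean). Total weight W = 630; half-weight = 315.
Sort by position and accumulate weight:
  km 4 (A, w=150) → cum 150
  km 9 (B, w=200) → cum 350  ≥ 315 → median here
  km 13 (C, w=100) → cum 450
  km 18 (D, w=30) → cum 480
  km 24 (E, w=150) → cum 630
Optimal location: km 9.

x = 9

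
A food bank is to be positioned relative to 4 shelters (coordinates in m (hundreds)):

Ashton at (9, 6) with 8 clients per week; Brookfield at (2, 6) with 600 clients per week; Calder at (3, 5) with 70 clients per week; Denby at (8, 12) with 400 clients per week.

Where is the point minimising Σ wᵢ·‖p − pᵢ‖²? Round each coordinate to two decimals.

The minimiser of Σwᵢ‖p−pᵢ‖² is the weighted centroid p* = (Σwᵢpᵢ)/(Σwᵢ).
Σwᵢ = 1078.
Σwᵢxᵢ = 8·9 + 600·2 + 70·3 + 400·8 = 4682.
Σwᵢyᵢ = 8·6 + 600·6 + 70·5 + 400·12 = 8798.
x* = 4682/1078 = 4.34, y* = 8798/1078 = 8.16.

(4.34, 8.16)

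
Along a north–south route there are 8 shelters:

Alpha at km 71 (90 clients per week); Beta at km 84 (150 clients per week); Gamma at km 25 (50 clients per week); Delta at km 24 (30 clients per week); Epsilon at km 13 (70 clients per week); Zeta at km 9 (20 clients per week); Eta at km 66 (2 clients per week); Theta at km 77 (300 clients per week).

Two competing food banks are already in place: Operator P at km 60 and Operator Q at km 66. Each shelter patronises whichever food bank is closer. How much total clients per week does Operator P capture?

170

The indifferent point is the midpoint (60+66)/2 = 63; shelters left of it (closer to Operator P at 60) go to Operator P, those right go to Operator Q.
  Zeta at 9 (w=20) → Operator P
  Epsilon at 13 (w=70) → Operator P
  Delta at 24 (w=30) → Operator P
  Gamma at 25 (w=50) → Operator P
  Eta at 66 (w=2) → Operator Q
  Alpha at 71 (w=90) → Operator Q
  Theta at 77 (w=300) → Operator Q
  Beta at 84 (w=150) → Operator Q
Operator P captures 170; Operator Q captures 542.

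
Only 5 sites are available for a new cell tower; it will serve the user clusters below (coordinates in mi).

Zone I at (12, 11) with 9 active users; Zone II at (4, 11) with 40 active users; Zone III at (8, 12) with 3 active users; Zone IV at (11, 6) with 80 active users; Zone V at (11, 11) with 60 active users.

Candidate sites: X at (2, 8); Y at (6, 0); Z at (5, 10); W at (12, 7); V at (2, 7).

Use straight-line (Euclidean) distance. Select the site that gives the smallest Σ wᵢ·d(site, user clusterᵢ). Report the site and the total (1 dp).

W, total 773.5 mi

Total weighted distance at each candidate:
  X (2, 8): total = 1566.6
  Y (6, 0): total = 1946.3
  Z (5, 10): total = 1072.9
  W (12, 7): total = 773.5
  V (2, 7): total = 1614.6
Minimum is at W with total 773.5 mi.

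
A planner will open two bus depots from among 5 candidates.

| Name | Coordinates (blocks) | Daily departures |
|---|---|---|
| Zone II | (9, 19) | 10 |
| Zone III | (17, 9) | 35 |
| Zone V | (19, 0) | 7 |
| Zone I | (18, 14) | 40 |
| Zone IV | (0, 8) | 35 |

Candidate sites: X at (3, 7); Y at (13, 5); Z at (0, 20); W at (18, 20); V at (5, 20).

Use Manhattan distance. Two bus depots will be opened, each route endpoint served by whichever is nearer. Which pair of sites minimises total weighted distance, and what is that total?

{X, W}, total 1047

Evaluate every pair (each demand assigned to the nearer of the two):
  {X, W}: total = 1047
  {X, Y}: total = 1237
  {Y, W}: total = 1257
  {Z, W}: total = 1327
  {Y, Z}: total = 1437
  {W, V}: total = 1452
  {Y, V}: total = 1527
  {X, V}: total = 1671
  {X, Z}: total = 1841
  {Z, V}: total = 2273
Best pair: {X, W} with total 1047.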